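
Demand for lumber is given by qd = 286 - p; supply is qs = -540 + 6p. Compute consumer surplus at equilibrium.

Consumer surplus = 14112

Equilibrium: 286 - p = -540 + 6p gives p* = 118, q* = 168.
Demand choke price (qd = 0): p = 286.
CS = ½(286 − 118)(168) = 14112.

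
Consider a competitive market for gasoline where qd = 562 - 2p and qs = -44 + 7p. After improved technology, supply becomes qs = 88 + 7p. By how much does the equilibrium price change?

Original equilibrium: p* = 202/3, q* = 1282/3.
New equilibrium: 562 - 2p = 88 + 7p, so 474 = 9p and p' = 158/3; q' = 562 − 2(158/3) = 1370/3.
Change in price: 158/3 − 202/3 = -44/3.

Δp = -44/3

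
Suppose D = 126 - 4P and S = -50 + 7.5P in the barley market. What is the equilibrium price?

P* = 352/23

Set D = S: 126 - 4P = -50 + 7.5P.
176 = 11.5P, so P* = 352/23.
Q* = 126 − 4(352/23) = 1490/23.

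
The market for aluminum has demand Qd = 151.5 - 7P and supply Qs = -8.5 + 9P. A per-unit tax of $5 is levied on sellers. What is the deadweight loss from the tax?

Deadweight loss = 49.21875

Pre-tax equilibrium: P* = 10, Q* = 81.5.
Tax on sellers shifts supply to Qs = -8.5 + 9(P − 5) = -53.5 + 9P.
151.5 - 7P = -53.5 + 9P gives buyer price Pb = 12.8125; sellers receive Ps = 12.8125 − 5 = 7.8125.
New quantity: Q = 151.5 − 7(12.8125) = 61.8125.
DWL = ½ × 5 × (81.5 − 61.8125) = 49.21875.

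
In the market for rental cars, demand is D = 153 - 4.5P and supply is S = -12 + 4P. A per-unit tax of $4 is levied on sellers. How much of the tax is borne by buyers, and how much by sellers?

Pre-tax equilibrium: P* = 330/17, Q* = 1116/17.
Tax on sellers shifts supply to S = -12 + 4(P − 4) = -28 + 4P.
153 - 4.5P = -28 + 4P gives buyer price Pb = 362/17; sellers receive Ps = 362/17 − 4 = 294/17.
New quantity: Q = 153 − 4.5(362/17) = 972/17.
Buyer burden = 362/17 − 330/17 = 32/17; seller burden = 330/17 − 294/17 = 36/17.

Buyers bear 32/17, sellers bear 36/17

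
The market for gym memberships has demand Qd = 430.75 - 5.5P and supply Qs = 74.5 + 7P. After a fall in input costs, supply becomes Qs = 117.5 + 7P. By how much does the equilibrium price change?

Original equilibrium: P* = 28.5, Q* = 274.
New equilibrium: 430.75 - 5.5P = 117.5 + 7P, so 313.25 = 12.5P and P' = 25.06; Q' = 430.75 − 5.5(25.06) = 292.92.
Change in price: 25.06 − 28.5 = -3.44.

ΔP = -3.44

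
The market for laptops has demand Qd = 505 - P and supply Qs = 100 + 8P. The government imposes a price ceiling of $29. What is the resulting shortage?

Shortage = 144

Equilibrium price would be P* = 45, so the ceiling at 29 binds.
At P = 29: Qd = 505 − 1(29) = 476, Qs = 100 + 8(29) = 332.
Shortage = 476 − 332 = 144.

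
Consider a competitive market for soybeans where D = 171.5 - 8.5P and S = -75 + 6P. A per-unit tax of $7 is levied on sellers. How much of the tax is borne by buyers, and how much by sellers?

Buyers bear 84/29, sellers bear 119/29

Pre-tax equilibrium: P* = 17, Q* = 27.
Tax on sellers shifts supply to S = -75 + 6(P − 7) = -117 + 6P.
171.5 - 8.5P = -117 + 6P gives buyer price Pb = 577/29; sellers receive Ps = 577/29 − 7 = 374/29.
New quantity: Q = 171.5 − 8.5(577/29) = 69/29.
Buyer burden = 577/29 − 17 = 84/29; seller burden = 17 − 374/29 = 119/29.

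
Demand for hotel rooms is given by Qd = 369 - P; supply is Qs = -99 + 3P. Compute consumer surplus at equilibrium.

Consumer surplus = 31752

Equilibrium: 369 - P = -99 + 3P gives P* = 117, Q* = 252.
Demand choke price (Qd = 0): P = 369.
CS = ½(369 − 117)(252) = 31752.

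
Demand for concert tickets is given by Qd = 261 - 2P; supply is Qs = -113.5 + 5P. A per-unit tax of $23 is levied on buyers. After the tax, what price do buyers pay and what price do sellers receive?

Buyers pay 979/14, sellers receive 657/14

Pre-tax equilibrium: P* = 53.5, Q* = 154.
Tax on buyers shifts demand to Qd = 261 − 2(P + 23) = 215 - 2P.
215 - 2P = -113.5 + 5P gives seller price Ps = 657/14; buyers pay Pb = 657/14 + 23 = 979/14.
New quantity: Q = 261 − 2(979/14) = 848/7.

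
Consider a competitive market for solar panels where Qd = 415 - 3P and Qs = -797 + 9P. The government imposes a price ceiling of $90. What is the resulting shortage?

Shortage = 132

Equilibrium price would be P* = 101, so the ceiling at 90 binds.
At P = 90: Qd = 415 − 3(90) = 145, Qs = -797 + 9(90) = 13.
Shortage = 145 − 13 = 132.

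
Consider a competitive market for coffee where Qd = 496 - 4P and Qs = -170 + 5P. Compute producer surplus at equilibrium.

Producer surplus = 4000

Equilibrium: 496 - 4P = -170 + 5P gives P* = 74, Q* = 200.
Supply starts at P = 34 (where Qs = 0).
PS = ½(74 − 34)(200) = 4000.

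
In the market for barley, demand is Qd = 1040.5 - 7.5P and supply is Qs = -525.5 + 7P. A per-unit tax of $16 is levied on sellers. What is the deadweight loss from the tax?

Pre-tax equilibrium: P* = 108, Q* = 230.5.
Tax on sellers shifts supply to Qs = -525.5 + 7(P − 16) = -637.5 + 7P.
1040.5 - 7.5P = -637.5 + 7P gives buyer price Pb = 3356/29; sellers receive Ps = 3356/29 − 16 = 2892/29.
New quantity: Q = 1040.5 − 7.5(3356/29) = 10009/58.
DWL = ½ × 16 × (230.5 − 10009/58) = 13440/29.

Deadweight loss = 13440/29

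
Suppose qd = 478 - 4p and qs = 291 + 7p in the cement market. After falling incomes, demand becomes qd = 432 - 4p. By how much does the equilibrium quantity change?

Original equilibrium: p* = 17, q* = 410.
New equilibrium: 432 - 4p = 291 + 7p, so 141 = 11p and p' = 141/11; q' = 432 − 4(141/11) = 4188/11.
Change in quantity: 4188/11 − 410 = -322/11.

Δq = -322/11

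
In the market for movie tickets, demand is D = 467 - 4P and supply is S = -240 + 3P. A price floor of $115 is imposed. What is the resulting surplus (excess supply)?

Equilibrium price would be P* = 101, so the floor at 115 binds.
At P = 115: D = 7, S = 105.
Surplus = 105 − 7 = 98.

Surplus = 98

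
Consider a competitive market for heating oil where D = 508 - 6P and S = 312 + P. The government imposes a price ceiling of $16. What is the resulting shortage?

Shortage = 84

Equilibrium price would be P* = 28, so the ceiling at 16 binds.
At P = 16: D = 508 − 6(16) = 412, S = 312 + 1(16) = 328.
Shortage = 412 − 328 = 84.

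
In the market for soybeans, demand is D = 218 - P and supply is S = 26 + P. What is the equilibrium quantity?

Set D = S: 218 - P = 26 + P.
192 = 2P, so P* = 96.
Q* = 218 − 1(96) = 122.

Q* = 122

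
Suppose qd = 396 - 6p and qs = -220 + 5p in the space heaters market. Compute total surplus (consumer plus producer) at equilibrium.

Total surplus = 660

Equilibrium: 396 - 6p = -220 + 5p gives p* = 56, q* = 60.
Demand choke price: p = 66; supply starts at p = 44.
CS = ½(66 − 56)(60) = 300; PS = ½(56 − 44)(60) = 360.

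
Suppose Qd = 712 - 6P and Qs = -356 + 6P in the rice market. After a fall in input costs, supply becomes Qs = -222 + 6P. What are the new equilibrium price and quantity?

Original equilibrium: P* = 89, Q* = 178.
New equilibrium: 712 - 6P = -222 + 6P, so 934 = 12P and P' = 467/6; Q' = 712 − 6(467/6) = 245.

P' = 467/6, Q' = 245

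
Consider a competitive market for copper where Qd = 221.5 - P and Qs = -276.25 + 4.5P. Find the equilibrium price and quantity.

Set Qd = Qs: 221.5 - P = -276.25 + 4.5P.
497.75 = 5.5P, so P* = 90.5.
Q* = 221.5 − 1(90.5) = 131.

P* = 90.5, Q* = 131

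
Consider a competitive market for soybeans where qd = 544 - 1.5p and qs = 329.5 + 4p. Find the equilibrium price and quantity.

Set qd = qs: 544 - 1.5p = 329.5 + 4p.
214.5 = 5.5p, so p* = 39.
q* = 544 − 1.5(39) = 485.5.

p* = 39, q* = 485.5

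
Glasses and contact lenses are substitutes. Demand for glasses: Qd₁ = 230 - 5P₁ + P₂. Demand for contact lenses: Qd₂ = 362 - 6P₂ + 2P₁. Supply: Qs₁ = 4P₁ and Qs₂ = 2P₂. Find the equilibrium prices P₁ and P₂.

Market 1: 230 - 5P₁ + P₂ = 4P₁ → 9P₁ - P₂ = 230.
Market 2: 8P₂ - 2P₁ = 362.
Eliminating P₂: 8×(1) + 1×(2) gives 70P₁ = 2202, so P₁ = 1101/35.
Back-substitute into (2): P₂ = (362 + 2×1101/35) / 8 = 1859/35.

P₁ = 1101/35, P₂ = 1859/35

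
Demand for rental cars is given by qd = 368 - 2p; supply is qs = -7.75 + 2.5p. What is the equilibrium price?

Set qd = qs: 368 - 2p = -7.75 + 2.5p.
375.75 = 4.5p, so p* = 83.5.
q* = 368 − 2(83.5) = 201.

p* = 83.5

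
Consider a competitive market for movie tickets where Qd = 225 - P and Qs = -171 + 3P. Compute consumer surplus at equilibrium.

Consumer surplus = 7938

Equilibrium: 225 - P = -171 + 3P gives P* = 99, Q* = 126.
Demand choke price (Qd = 0): P = 225.
CS = ½(225 − 99)(126) = 7938.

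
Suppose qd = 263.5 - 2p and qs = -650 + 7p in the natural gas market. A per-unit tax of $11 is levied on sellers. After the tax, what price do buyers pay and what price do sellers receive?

Buyers pay 1981/18, sellers receive 1783/18

Pre-tax equilibrium: p* = 101.5, q* = 60.5.
Tax on sellers shifts supply to qs = -650 + 7(p − 11) = -727 + 7p.
263.5 - 2p = -727 + 7p gives buyer price pb = 1981/18; sellers receive ps = 1981/18 − 11 = 1783/18.
New quantity: q = 263.5 − 2(1981/18) = 781/18.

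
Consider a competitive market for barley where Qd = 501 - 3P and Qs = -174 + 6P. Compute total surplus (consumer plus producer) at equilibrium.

Equilibrium: 501 - 3P = -174 + 6P gives P* = 75, Q* = 276.
Demand choke price: P = 167; supply starts at P = 29.
CS = ½(167 − 75)(276) = 12696; PS = ½(75 − 29)(276) = 6348.

Total surplus = 19044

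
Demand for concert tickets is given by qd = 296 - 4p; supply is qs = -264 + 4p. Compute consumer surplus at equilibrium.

Equilibrium: 296 - 4p = -264 + 4p gives p* = 70, q* = 16.
Demand choke price (qd = 0): p = 74.
CS = ½(74 − 70)(16) = 32.

Consumer surplus = 32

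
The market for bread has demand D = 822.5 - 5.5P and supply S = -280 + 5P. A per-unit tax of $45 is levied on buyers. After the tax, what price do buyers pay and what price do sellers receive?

Buyers pay 885/7, sellers receive 570/7

Pre-tax equilibrium: P* = 105, Q* = 245.
Tax on buyers shifts demand to D = 822.5 − 5.5(P + 45) = 575 - 5.5P.
575 - 5.5P = -280 + 5P gives seller price Ps = 570/7; buyers pay Pb = 570/7 + 45 = 885/7.
New quantity: Q = 822.5 − 5.5(885/7) = 890/7.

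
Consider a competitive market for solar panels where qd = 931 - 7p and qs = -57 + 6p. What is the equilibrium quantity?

Set qd = qs: 931 - 7p = -57 + 6p.
988 = 13p, so p* = 76.
q* = 931 − 7(76) = 399.

q* = 399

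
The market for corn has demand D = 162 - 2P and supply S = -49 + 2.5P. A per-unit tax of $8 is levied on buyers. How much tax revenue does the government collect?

Tax revenue = 1424/3

Pre-tax equilibrium: P* = 422/9, Q* = 614/9.
Tax on buyers shifts demand to D = 162 − 2(P + 8) = 146 - 2P.
146 - 2P = -49 + 2.5P gives seller price Ps = 130/3; buyers pay Pb = 130/3 + 8 = 154/3.
New quantity: Q = 162 − 2(154/3) = 178/3.
Revenue = 8 × 178/3 = 1424/3.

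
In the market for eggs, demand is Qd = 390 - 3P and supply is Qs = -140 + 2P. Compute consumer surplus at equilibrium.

Equilibrium: 390 - 3P = -140 + 2P gives P* = 106, Q* = 72.
Demand choke price (Qd = 0): P = 130.
CS = ½(130 − 106)(72) = 864.

Consumer surplus = 864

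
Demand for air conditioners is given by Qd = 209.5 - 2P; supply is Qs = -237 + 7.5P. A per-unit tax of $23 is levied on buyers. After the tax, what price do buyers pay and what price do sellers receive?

Buyers pay 1238/19, sellers receive 801/19

Pre-tax equilibrium: P* = 47, Q* = 115.5.
Tax on buyers shifts demand to Qd = 209.5 − 2(P + 23) = 163.5 - 2P.
163.5 - 2P = -237 + 7.5P gives seller price Ps = 801/19; buyers pay Pb = 801/19 + 23 = 1238/19.
New quantity: Q = 209.5 − 2(1238/19) = 3009/38.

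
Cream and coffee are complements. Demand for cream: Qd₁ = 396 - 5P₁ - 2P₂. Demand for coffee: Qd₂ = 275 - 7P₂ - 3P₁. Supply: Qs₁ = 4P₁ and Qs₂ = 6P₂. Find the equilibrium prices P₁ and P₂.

Market 1: 396 - 5P₁ - 2P₂ = 4P₁ → 9P₁ + 2P₂ = 396.
Market 2: 13P₂ + 3P₁ = 275.
Eliminating P₂: 13×(1) − 2×(2) gives 111P₁ = 4598, so P₁ = 4598/111.
Back-substitute into (2): P₂ = (275 − 3×4598/111) / 13 = 429/37.

P₁ = 4598/111, P₂ = 429/37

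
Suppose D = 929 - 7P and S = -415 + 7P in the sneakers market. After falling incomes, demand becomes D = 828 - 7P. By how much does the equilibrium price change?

Original equilibrium: P* = 96, Q* = 257.
New equilibrium: 828 - 7P = -415 + 7P, so 1243 = 14P and P' = 1243/14; Q' = 828 − 7(1243/14) = 206.5.
Change in price: 1243/14 − 96 = -101/14.

ΔP = -101/14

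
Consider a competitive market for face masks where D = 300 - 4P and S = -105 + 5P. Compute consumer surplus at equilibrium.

Consumer surplus = 1800

Equilibrium: 300 - 4P = -105 + 5P gives P* = 45, Q* = 120.
Demand choke price (D = 0): P = 75.
CS = ½(75 − 45)(120) = 1800.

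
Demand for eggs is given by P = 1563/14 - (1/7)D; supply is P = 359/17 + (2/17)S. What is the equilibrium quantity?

Set the two price expressions equal: 1563/14 - (1/7)Q = 359/17 + (2/17)Q.
21545/238 = (31/119)Q, so Q* = 347.5.
P* = 1563/14 − (1/7)(347.5) = 62.

Q* = 347.5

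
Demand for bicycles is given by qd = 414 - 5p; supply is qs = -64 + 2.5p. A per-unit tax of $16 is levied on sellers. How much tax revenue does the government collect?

Tax revenue = 3296/3

Pre-tax equilibrium: p* = 956/15, q* = 286/3.
Tax on sellers shifts supply to qs = -64 + 2.5(p − 16) = -104 + 2.5p.
414 - 5p = -104 + 2.5p gives buyer price pb = 1036/15; sellers receive ps = 1036/15 − 16 = 796/15.
New quantity: q = 414 − 5(1036/15) = 206/3.
Revenue = 16 × 206/3 = 3296/3.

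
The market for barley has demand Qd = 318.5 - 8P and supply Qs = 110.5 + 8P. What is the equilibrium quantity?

Q* = 214.5

Set Qd = Qs: 318.5 - 8P = 110.5 + 8P.
208 = 16P, so P* = 13.
Q* = 318.5 − 8(13) = 214.5.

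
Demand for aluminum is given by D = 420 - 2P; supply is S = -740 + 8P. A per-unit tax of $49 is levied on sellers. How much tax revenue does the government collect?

Tax revenue = 5370.4

Pre-tax equilibrium: P* = 116, Q* = 188.
Tax on sellers shifts supply to S = -740 + 8(P − 49) = -1132 + 8P.
420 - 2P = -1132 + 8P gives buyer price Pb = 155.2; sellers receive Ps = 155.2 − 49 = 106.2.
New quantity: Q = 420 − 2(155.2) = 109.6.
Revenue = 49 × 109.6 = 5370.4.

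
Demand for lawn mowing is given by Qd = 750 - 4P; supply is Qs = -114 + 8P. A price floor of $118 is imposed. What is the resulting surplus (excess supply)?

Equilibrium price would be P* = 72, so the floor at 118 binds.
At P = 118: Qd = 278, Qs = 830.
Surplus = 830 − 278 = 552.

Surplus = 552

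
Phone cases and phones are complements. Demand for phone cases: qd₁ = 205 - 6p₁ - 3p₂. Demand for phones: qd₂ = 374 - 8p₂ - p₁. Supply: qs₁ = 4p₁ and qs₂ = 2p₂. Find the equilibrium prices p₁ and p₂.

p₁ = 928/97, p₂ = 3535/97

Market 1: 205 - 6p₁ - 3p₂ = 4p₁ → 10p₁ + 3p₂ = 205.
Market 2: 10p₂ + p₁ = 374.
Eliminating p₂: 10×(1) − 3×(2) gives 97p₁ = 928, so p₁ = 928/97.
Back-substitute into (2): p₂ = (374 − 1×928/97) / 10 = 3535/97.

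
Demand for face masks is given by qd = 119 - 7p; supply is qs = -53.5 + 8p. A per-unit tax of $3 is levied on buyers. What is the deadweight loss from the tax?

Pre-tax equilibrium: p* = 11.5, q* = 38.5.
Tax on buyers shifts demand to qd = 119 − 7(p + 3) = 98 - 7p.
98 - 7p = -53.5 + 8p gives seller price ps = 10.1; buyers pay pb = 10.1 + 3 = 13.1.
New quantity: q = 119 − 7(13.1) = 27.3.
DWL = ½ × 3 × (38.5 − 27.3) = 16.8.

Deadweight loss = 16.8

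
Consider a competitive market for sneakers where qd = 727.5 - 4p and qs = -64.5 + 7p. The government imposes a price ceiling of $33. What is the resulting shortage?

Equilibrium price would be p* = 72, so the ceiling at 33 binds.
At p = 33: qd = 727.5 − 4(33) = 595.5, qs = -64.5 + 7(33) = 166.5.
Shortage = 595.5 − 166.5 = 429.

Shortage = 429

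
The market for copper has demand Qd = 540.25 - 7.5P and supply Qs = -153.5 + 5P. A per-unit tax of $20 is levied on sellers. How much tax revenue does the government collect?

Tax revenue = 1280

Pre-tax equilibrium: P* = 55.5, Q* = 124.
Tax on sellers shifts supply to Qs = -153.5 + 5(P − 20) = -253.5 + 5P.
540.25 - 7.5P = -253.5 + 5P gives buyer price Pb = 63.5; sellers receive Ps = 63.5 − 20 = 43.5.
New quantity: Q = 540.25 − 7.5(63.5) = 64.
Revenue = 20 × 64 = 1280.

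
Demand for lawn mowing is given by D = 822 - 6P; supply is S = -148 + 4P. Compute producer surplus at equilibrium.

Producer surplus = 7200

Equilibrium: 822 - 6P = -148 + 4P gives P* = 97, Q* = 240.
Supply starts at P = 37 (where S = 0).
PS = ½(97 − 37)(240) = 7200.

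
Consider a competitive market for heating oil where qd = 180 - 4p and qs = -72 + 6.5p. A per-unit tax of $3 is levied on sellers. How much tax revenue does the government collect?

Tax revenue = 1608/7

Pre-tax equilibrium: p* = 24, q* = 84.
Tax on sellers shifts supply to qs = -72 + 6.5(p − 3) = -91.5 + 6.5p.
180 - 4p = -91.5 + 6.5p gives buyer price pb = 181/7; sellers receive ps = 181/7 − 3 = 160/7.
New quantity: q = 180 − 4(181/7) = 536/7.
Revenue = 3 × 536/7 = 1608/7.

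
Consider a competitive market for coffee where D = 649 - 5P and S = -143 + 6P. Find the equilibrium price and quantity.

P* = 72, Q* = 289

Set D = S: 649 - 5P = -143 + 6P.
792 = 11P, so P* = 72.
Q* = 649 − 5(72) = 289.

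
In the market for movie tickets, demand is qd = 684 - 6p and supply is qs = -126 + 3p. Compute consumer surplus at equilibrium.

Equilibrium: 684 - 6p = -126 + 3p gives p* = 90, q* = 144.
Demand choke price (qd = 0): p = 114.
CS = ½(114 − 90)(144) = 1728.

Consumer surplus = 1728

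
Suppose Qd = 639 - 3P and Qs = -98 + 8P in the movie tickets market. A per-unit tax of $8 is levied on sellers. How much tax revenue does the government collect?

Pre-tax equilibrium: P* = 67, Q* = 438.
Tax on sellers shifts supply to Qs = -98 + 8(P − 8) = -162 + 8P.
639 - 3P = -162 + 8P gives buyer price Pb = 801/11; sellers receive Ps = 801/11 − 8 = 713/11.
New quantity: Q = 639 − 3(801/11) = 4626/11.
Revenue = 8 × 4626/11 = 37008/11.

Tax revenue = 37008/11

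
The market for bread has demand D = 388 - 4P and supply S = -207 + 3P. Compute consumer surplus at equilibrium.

Equilibrium: 388 - 4P = -207 + 3P gives P* = 85, Q* = 48.
Demand choke price (D = 0): P = 97.
CS = ½(97 − 85)(48) = 288.

Consumer surplus = 288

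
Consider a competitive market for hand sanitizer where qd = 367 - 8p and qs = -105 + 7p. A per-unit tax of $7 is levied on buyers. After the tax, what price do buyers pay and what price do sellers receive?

Buyers pay 521/15, sellers receive 416/15

Pre-tax equilibrium: p* = 472/15, q* = 1729/15.
Tax on buyers shifts demand to qd = 367 − 8(p + 7) = 311 - 8p.
311 - 8p = -105 + 7p gives seller price ps = 416/15; buyers pay pb = 416/15 + 7 = 521/15.
New quantity: q = 367 − 8(521/15) = 1337/15.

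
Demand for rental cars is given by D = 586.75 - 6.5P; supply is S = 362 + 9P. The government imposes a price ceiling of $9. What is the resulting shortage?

Equilibrium price would be P* = 14.5, so the ceiling at 9 binds.
At P = 9: D = 586.75 − 6.5(9) = 528.25, S = 362 + 9(9) = 443.
Shortage = 528.25 − 443 = 85.25.

Shortage = 85.25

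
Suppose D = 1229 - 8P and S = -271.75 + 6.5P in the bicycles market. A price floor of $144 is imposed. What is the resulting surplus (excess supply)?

Equilibrium price would be P* = 103.5, so the floor at 144 binds.
At P = 144: D = 77, S = 664.25.
Surplus = 664.25 − 77 = 587.25.

Surplus = 587.25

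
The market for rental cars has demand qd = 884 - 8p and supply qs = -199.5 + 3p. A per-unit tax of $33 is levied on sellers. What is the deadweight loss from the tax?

Deadweight loss = 1188

Pre-tax equilibrium: p* = 98.5, q* = 96.
Tax on sellers shifts supply to qs = -199.5 + 3(p − 33) = -298.5 + 3p.
884 - 8p = -298.5 + 3p gives buyer price pb = 107.5; sellers receive ps = 107.5 − 33 = 74.5.
New quantity: q = 884 − 8(107.5) = 24.
DWL = ½ × 33 × (96 − 24) = 1188.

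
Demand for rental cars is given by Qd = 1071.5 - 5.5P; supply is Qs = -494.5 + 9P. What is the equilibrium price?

P* = 108

Set Qd = Qs: 1071.5 - 5.5P = -494.5 + 9P.
1566 = 14.5P, so P* = 108.
Q* = 1071.5 − 5.5(108) = 477.5.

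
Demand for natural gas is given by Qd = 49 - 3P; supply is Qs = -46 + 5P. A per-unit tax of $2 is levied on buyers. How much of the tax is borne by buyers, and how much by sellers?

Pre-tax equilibrium: P* = 11.875, Q* = 13.375.
Tax on buyers shifts demand to Qd = 49 − 3(P + 2) = 43 - 3P.
43 - 3P = -46 + 5P gives seller price Ps = 11.125; buyers pay Pb = 11.125 + 2 = 13.125.
New quantity: Q = 49 − 3(13.125) = 9.625.
Buyer burden = 13.125 − 11.875 = 1.25; seller burden = 11.875 − 11.125 = 0.75.

Buyers bear $1.25, sellers bear $0.75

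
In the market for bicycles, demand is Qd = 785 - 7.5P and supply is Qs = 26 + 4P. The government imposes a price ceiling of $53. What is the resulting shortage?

Shortage = 149.5

Equilibrium price would be P* = 66, so the ceiling at 53 binds.
At P = 53: Qd = 785 − 7.5(53) = 387.5, Qs = 26 + 4(53) = 238.
Shortage = 387.5 − 238 = 149.5.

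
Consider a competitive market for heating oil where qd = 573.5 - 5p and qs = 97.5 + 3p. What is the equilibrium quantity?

Set qd = qs: 573.5 - 5p = 97.5 + 3p.
476 = 8p, so p* = 59.5.
q* = 573.5 − 5(59.5) = 276.

q* = 276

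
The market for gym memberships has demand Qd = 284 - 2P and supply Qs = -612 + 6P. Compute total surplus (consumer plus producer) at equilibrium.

Equilibrium: 284 - 2P = -612 + 6P gives P* = 112, Q* = 60.
Demand choke price: P = 142; supply starts at P = 102.
CS = ½(142 − 112)(60) = 900; PS = ½(112 − 102)(60) = 300.

Total surplus = 1200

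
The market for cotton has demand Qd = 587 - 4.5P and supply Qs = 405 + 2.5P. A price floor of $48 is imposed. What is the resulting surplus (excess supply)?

Equilibrium price would be P* = 26, so the floor at 48 binds.
At P = 48: Qd = 371, Qs = 525.
Surplus = 525 − 371 = 154.

Surplus = 154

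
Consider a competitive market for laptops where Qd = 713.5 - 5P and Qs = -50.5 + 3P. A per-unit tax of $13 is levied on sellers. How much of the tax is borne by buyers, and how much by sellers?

Pre-tax equilibrium: P* = 95.5, Q* = 236.
Tax on sellers shifts supply to Qs = -50.5 + 3(P − 13) = -89.5 + 3P.
713.5 - 5P = -89.5 + 3P gives buyer price Pb = 100.375; sellers receive Ps = 100.375 − 13 = 87.375.
New quantity: Q = 713.5 − 5(100.375) = 211.625.
Buyer burden = 100.375 − 95.5 = 4.875; seller burden = 95.5 − 87.375 = 8.125.

Buyers bear $4.875, sellers bear $8.125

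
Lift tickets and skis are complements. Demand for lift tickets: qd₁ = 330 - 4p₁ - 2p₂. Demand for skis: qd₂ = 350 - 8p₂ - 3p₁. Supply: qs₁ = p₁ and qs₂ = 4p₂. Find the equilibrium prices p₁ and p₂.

Market 1: 330 - 4p₁ - 2p₂ = p₁ → 5p₁ + 2p₂ = 330.
Market 2: 12p₂ + 3p₁ = 350.
Eliminating p₂: 12×(1) − 2×(2) gives 54p₁ = 3260, so p₁ = 1630/27.
Back-substitute into (2): p₂ = (350 − 3×1630/27) / 12 = 380/27.

p₁ = 1630/27, p₂ = 380/27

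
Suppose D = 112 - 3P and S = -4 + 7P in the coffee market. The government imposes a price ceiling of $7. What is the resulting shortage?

Shortage = 46

Equilibrium price would be P* = 11.6, so the ceiling at 7 binds.
At P = 7: D = 112 − 3(7) = 91, S = -4 + 7(7) = 45.
Shortage = 91 − 45 = 46.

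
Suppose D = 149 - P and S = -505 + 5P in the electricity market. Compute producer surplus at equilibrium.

Equilibrium: 149 - P = -505 + 5P gives P* = 109, Q* = 40.
Supply starts at P = 101 (where S = 0).
PS = ½(109 − 101)(40) = 160.

Producer surplus = 160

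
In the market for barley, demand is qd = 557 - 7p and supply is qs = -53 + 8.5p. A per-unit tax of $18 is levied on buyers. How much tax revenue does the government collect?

Tax revenue = 118530/31

Pre-tax equilibrium: p* = 1220/31, q* = 8727/31.
Tax on buyers shifts demand to qd = 557 − 7(p + 18) = 431 - 7p.
431 - 7p = -53 + 8.5p gives seller price ps = 968/31; buyers pay pb = 968/31 + 18 = 1526/31.
New quantity: q = 557 − 7(1526/31) = 6585/31.
Revenue = 18 × 6585/31 = 118530/31.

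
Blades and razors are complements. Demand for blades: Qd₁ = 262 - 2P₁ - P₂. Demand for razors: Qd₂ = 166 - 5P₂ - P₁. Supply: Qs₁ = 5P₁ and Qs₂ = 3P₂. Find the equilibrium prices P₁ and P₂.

P₁ = 386/11, P₂ = 180/11

Market 1: 262 - 2P₁ - P₂ = 5P₁ → 7P₁ + P₂ = 262.
Market 2: 8P₂ + P₁ = 166.
Eliminating P₂: 8×(1) − 1×(2) gives 55P₁ = 1930, so P₁ = 386/11.
Back-substitute into (2): P₂ = (166 − 1×386/11) / 8 = 180/11.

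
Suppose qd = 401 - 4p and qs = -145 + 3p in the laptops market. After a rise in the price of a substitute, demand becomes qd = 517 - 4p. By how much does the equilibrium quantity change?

Original equilibrium: p* = 78, q* = 89.
New equilibrium: 517 - 4p = -145 + 3p, so 662 = 7p and p' = 662/7; q' = 517 − 4(662/7) = 971/7.
Change in quantity: 971/7 − 89 = 348/7.

Δq = 348/7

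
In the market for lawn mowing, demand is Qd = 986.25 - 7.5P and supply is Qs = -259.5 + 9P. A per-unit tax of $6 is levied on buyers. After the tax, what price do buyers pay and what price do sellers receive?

Buyers pay 1733/22, sellers receive 1601/22

Pre-tax equilibrium: P* = 75.5, Q* = 420.
Tax on buyers shifts demand to Qd = 986.25 − 7.5(P + 6) = 941.25 - 7.5P.
941.25 - 7.5P = -259.5 + 9P gives seller price Ps = 1601/22; buyers pay Pb = 1601/22 + 6 = 1733/22.
New quantity: Q = 986.25 − 7.5(1733/22) = 4350/11.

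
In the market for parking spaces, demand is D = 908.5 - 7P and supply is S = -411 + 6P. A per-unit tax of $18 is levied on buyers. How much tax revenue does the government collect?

Tax revenue = 32724/13

Pre-tax equilibrium: P* = 101.5, Q* = 198.
Tax on buyers shifts demand to D = 908.5 − 7(P + 18) = 782.5 - 7P.
782.5 - 7P = -411 + 6P gives seller price Ps = 2387/26; buyers pay Pb = 2387/26 + 18 = 2855/26.
New quantity: Q = 908.5 − 7(2855/26) = 1818/13.
Revenue = 18 × 1818/13 = 32724/13.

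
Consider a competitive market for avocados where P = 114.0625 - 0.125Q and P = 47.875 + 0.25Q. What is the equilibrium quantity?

Q* = 176.5

Set the two price expressions equal: 114.0625 - 0.125Q = 47.875 + 0.25Q.
66.1875 = 0.375Q, so Q* = 176.5.
P* = 114.0625 − (0.125)(176.5) = 92.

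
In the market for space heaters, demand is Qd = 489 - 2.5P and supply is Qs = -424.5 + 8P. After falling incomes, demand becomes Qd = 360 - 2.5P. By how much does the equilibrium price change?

ΔP = -86/7

Original equilibrium: P* = 87, Q* = 271.5.
New equilibrium: 360 - 2.5P = -424.5 + 8P, so 784.5 = 10.5P and P' = 523/7; Q' = 360 − 2.5(523/7) = 2425/14.
Change in price: 523/7 − 87 = -86/7.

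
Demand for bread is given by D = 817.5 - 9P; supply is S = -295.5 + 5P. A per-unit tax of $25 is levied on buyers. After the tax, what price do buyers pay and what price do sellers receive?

Pre-tax equilibrium: P* = 79.5, Q* = 102.
Tax on buyers shifts demand to D = 817.5 − 9(P + 25) = 592.5 - 9P.
592.5 - 9P = -295.5 + 5P gives seller price Ps = 444/7; buyers pay Pb = 444/7 + 25 = 619/7.
New quantity: Q = 817.5 − 9(619/7) = 303/14.

Buyers pay 619/7, sellers receive 444/7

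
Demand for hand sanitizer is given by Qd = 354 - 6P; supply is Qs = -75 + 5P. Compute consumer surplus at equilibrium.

Equilibrium: 354 - 6P = -75 + 5P gives P* = 39, Q* = 120.
Demand choke price (Qd = 0): P = 59.
CS = ½(59 − 39)(120) = 1200.

Consumer surplus = 1200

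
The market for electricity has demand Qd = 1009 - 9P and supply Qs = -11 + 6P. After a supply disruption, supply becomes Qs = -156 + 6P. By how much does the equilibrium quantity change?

Original equilibrium: P* = 68, Q* = 397.
New equilibrium: 1009 - 9P = -156 + 6P, so 1165 = 15P and P' = 233/3; Q' = 1009 − 9(233/3) = 310.
Change in quantity: 310 − 397 = -87.

ΔQ = -87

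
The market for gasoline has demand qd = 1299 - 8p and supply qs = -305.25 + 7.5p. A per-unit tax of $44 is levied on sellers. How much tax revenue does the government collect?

Pre-tax equilibrium: p* = 103.5, q* = 471.
Tax on sellers shifts supply to qs = -305.25 + 7.5(p − 44) = -635.25 + 7.5p.
1299 - 8p = -635.25 + 7.5p gives buyer price pb = 7737/62; sellers receive ps = 7737/62 − 44 = 5009/62.
New quantity: q = 1299 − 8(7737/62) = 9321/31.
Revenue = 44 × 9321/31 = 410124/31.

Tax revenue = 410124/31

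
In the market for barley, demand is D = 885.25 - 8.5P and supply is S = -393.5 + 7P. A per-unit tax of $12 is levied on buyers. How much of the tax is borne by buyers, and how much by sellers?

Buyers bear 168/31, sellers bear 204/31

Pre-tax equilibrium: P* = 82.5, Q* = 184.
Tax on buyers shifts demand to D = 885.25 − 8.5(P + 12) = 783.25 - 8.5P.
783.25 - 8.5P = -393.5 + 7P gives seller price Ps = 4707/62; buyers pay Pb = 4707/62 + 12 = 5451/62.
New quantity: Q = 885.25 − 8.5(5451/62) = 4276/31.
Buyer burden = 5451/62 − 82.5 = 168/31; seller burden = 82.5 − 4707/62 = 204/31.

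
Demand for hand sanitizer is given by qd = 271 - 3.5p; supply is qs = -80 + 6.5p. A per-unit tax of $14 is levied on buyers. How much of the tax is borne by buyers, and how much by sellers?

Pre-tax equilibrium: p* = 35.1, q* = 148.15.
Tax on buyers shifts demand to qd = 271 − 3.5(p + 14) = 222 - 3.5p.
222 - 3.5p = -80 + 6.5p gives seller price ps = 30.2; buyers pay pb = 30.2 + 14 = 44.2.
New quantity: q = 271 − 3.5(44.2) = 116.3.
Buyer burden = 44.2 − 35.1 = 9.1; seller burden = 35.1 − 30.2 = 4.9.

Buyers bear $9.1, sellers bear $4.9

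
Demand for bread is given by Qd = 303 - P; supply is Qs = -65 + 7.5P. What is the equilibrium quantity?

Q* = 4415/17

Set Qd = Qs: 303 - P = -65 + 7.5P.
368 = 8.5P, so P* = 736/17.
Q* = 303 − 1(736/17) = 4415/17.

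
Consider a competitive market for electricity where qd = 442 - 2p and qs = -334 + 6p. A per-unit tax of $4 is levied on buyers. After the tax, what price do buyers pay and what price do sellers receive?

Pre-tax equilibrium: p* = 97, q* = 248.
Tax on buyers shifts demand to qd = 442 − 2(p + 4) = 434 - 2p.
434 - 2p = -334 + 6p gives seller price ps = 96; buyers pay pb = 96 + 4 = 100.
New quantity: q = 442 − 2(100) = 242.

Buyers pay $100, sellers receive $96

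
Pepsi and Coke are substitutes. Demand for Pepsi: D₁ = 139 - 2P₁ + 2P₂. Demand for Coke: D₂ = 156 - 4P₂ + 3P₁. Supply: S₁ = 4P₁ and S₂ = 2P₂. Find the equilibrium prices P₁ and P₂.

Market 1: 139 - 2P₁ + 2P₂ = 4P₁ → 6P₁ - 2P₂ = 139.
Market 2: 6P₂ - 3P₁ = 156.
Eliminating P₂: 6×(1) + 2×(2) gives 30P₁ = 1146, so P₁ = 38.2.
Back-substitute into (2): P₂ = (156 + 3×38.2) / 6 = 45.1.

P₁ = 38.2, P₂ = 45.1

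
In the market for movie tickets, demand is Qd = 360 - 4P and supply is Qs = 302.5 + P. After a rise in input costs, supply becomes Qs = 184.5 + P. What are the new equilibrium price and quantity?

Original equilibrium: P* = 11.5, Q* = 314.
New equilibrium: 360 - 4P = 184.5 + P, so 175.5 = 5P and P' = 35.1; Q' = 360 − 4(35.1) = 219.6.

P' = 35.1, Q' = 219.6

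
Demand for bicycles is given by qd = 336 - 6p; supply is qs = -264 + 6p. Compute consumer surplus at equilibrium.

Consumer surplus = 108

Equilibrium: 336 - 6p = -264 + 6p gives p* = 50, q* = 36.
Demand choke price (qd = 0): p = 56.
CS = ½(56 − 50)(36) = 108.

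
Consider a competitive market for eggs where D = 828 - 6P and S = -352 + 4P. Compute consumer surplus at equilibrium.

Equilibrium: 828 - 6P = -352 + 4P gives P* = 118, Q* = 120.
Demand choke price (D = 0): P = 138.
CS = ½(138 − 118)(120) = 1200.

Consumer surplus = 1200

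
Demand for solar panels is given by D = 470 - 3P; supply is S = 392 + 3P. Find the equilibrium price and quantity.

P* = 13, Q* = 431

Set D = S: 470 - 3P = 392 + 3P.
78 = 6P, so P* = 13.
Q* = 470 − 3(13) = 431.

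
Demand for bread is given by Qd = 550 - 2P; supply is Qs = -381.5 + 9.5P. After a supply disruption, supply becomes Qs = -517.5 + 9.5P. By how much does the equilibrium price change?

ΔP = 272/23

Original equilibrium: P* = 81, Q* = 388.
New equilibrium: 550 - 2P = -517.5 + 9.5P, so 1067.5 = 11.5P and P' = 2135/23; Q' = 550 − 2(2135/23) = 8380/23.
Change in price: 2135/23 − 81 = 272/23.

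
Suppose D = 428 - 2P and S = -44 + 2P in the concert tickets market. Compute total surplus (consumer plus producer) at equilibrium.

Equilibrium: 428 - 2P = -44 + 2P gives P* = 118, Q* = 192.
Demand choke price: P = 214; supply starts at P = 22.
CS = ½(214 − 118)(192) = 9216; PS = ½(118 − 22)(192) = 9216.

Total surplus = 18432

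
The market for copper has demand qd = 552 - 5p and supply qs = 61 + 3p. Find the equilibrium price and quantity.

Set qd = qs: 552 - 5p = 61 + 3p.
491 = 8p, so p* = 61.375.
q* = 552 − 5(61.375) = 245.125.

p* = 61.375, q* = 245.125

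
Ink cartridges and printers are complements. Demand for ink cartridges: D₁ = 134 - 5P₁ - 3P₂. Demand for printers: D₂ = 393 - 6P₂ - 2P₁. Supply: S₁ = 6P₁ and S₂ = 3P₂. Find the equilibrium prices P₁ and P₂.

P₁ = 9/31, P₂ = 4055/93

Market 1: 134 - 5P₁ - 3P₂ = 6P₁ → 11P₁ + 3P₂ = 134.
Market 2: 9P₂ + 2P₁ = 393.
Eliminating P₂: 9×(1) − 3×(2) gives 93P₁ = 27, so P₁ = 9/31.
Back-substitute into (2): P₂ = (393 − 2×9/31) / 9 = 4055/93.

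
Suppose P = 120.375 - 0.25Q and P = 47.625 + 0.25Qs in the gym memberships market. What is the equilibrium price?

Set the two price expressions equal: 120.375 - 0.25Q = 47.625 + 0.25Q.
72.75 = 0.5Q, so Q* = 145.5.
P* = 120.375 − (0.25)(145.5) = 84.

P* = 84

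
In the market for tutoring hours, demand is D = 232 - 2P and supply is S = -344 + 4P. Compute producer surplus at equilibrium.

Producer surplus = 200

Equilibrium: 232 - 2P = -344 + 4P gives P* = 96, Q* = 40.
Supply starts at P = 86 (where S = 0).
PS = ½(96 − 86)(40) = 200.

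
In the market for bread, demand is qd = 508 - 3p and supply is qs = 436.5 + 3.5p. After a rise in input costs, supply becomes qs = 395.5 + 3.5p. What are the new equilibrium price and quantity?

Original equilibrium: p* = 11, q* = 475.
New equilibrium: 508 - 3p = 395.5 + 3.5p, so 112.5 = 6.5p and p' = 225/13; q' = 508 − 3(225/13) = 5929/13.

p' = 225/13, q' = 5929/13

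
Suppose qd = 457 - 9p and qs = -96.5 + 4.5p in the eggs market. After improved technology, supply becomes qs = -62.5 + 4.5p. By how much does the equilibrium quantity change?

Δq = 68/3

Original equilibrium: p* = 41, q* = 88.
New equilibrium: 457 - 9p = -62.5 + 4.5p, so 519.5 = 13.5p and p' = 1039/27; q' = 457 − 9(1039/27) = 332/3.
Change in quantity: 332/3 − 88 = 68/3.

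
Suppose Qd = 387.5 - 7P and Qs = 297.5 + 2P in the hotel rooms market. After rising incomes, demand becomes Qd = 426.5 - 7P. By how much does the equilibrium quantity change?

Original equilibrium: P* = 10, Q* = 317.5.
New equilibrium: 426.5 - 7P = 297.5 + 2P, so 129 = 9P and P' = 43/3; Q' = 426.5 − 7(43/3) = 1957/6.
Change in quantity: 1957/6 − 317.5 = 26/3.

ΔQ = 26/3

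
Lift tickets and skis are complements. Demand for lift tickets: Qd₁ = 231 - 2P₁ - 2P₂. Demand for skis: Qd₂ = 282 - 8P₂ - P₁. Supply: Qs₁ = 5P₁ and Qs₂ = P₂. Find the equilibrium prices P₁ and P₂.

P₁ = 1515/61, P₂ = 1743/61

Market 1: 231 - 2P₁ - 2P₂ = 5P₁ → 7P₁ + 2P₂ = 231.
Market 2: 9P₂ + P₁ = 282.
Eliminating P₂: 9×(1) − 2×(2) gives 61P₁ = 1515, so P₁ = 1515/61.
Back-substitute into (2): P₂ = (282 − 1×1515/61) / 9 = 1743/61.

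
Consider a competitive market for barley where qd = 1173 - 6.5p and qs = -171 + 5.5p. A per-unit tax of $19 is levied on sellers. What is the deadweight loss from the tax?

Deadweight loss = 51623/96

Pre-tax equilibrium: p* = 112, q* = 445.
Tax on sellers shifts supply to qs = -171 + 5.5(p − 19) = -275.5 + 5.5p.
1173 - 6.5p = -275.5 + 5.5p gives buyer price pb = 2897/24; sellers receive ps = 2897/24 − 19 = 2441/24.
New quantity: q = 1173 − 6.5(2897/24) = 18643/48.
DWL = ½ × 19 × (445 − 18643/48) = 51623/96.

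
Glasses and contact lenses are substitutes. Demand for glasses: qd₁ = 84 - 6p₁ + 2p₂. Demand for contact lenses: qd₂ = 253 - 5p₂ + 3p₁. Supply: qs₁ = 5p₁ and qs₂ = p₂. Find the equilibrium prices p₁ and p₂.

Market 1: 84 - 6p₁ + 2p₂ = 5p₁ → 11p₁ - 2p₂ = 84.
Market 2: 6p₂ - 3p₁ = 253.
Eliminating p₂: 6×(1) + 2×(2) gives 60p₁ = 1010, so p₁ = 101/6.
Back-substitute into (2): p₂ = (253 + 3×101/6) / 6 = 607/12.

p₁ = 101/6, p₂ = 607/12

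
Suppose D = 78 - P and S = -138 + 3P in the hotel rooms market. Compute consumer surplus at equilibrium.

Consumer surplus = 288

Equilibrium: 78 - P = -138 + 3P gives P* = 54, Q* = 24.
Demand choke price (D = 0): P = 78.
CS = ½(78 − 54)(24) = 288.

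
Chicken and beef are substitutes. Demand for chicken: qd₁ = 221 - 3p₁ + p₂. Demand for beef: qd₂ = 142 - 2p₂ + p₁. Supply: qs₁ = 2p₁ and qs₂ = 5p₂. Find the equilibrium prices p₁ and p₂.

p₁ = 1689/34, p₂ = 931/34

Market 1: 221 - 3p₁ + p₂ = 2p₁ → 5p₁ - p₂ = 221.
Market 2: 7p₂ - p₁ = 142.
Eliminating p₂: 7×(1) + 1×(2) gives 34p₁ = 1689, so p₁ = 1689/34.
Back-substitute into (2): p₂ = (142 + 1×1689/34) / 7 = 931/34.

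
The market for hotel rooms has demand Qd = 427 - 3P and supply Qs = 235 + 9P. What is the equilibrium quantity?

Set Qd = Qs: 427 - 3P = 235 + 9P.
192 = 12P, so P* = 16.
Q* = 427 − 3(16) = 379.

Q* = 379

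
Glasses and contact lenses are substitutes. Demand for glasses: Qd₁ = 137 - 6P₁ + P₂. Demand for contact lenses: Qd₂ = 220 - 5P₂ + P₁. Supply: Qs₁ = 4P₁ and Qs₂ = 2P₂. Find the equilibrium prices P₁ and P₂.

Market 1: 137 - 6P₁ + P₂ = 4P₁ → 10P₁ - P₂ = 137.
Market 2: 7P₂ - P₁ = 220.
Eliminating P₂: 7×(1) + 1×(2) gives 69P₁ = 1179, so P₁ = 393/23.
Back-substitute into (2): P₂ = (220 + 1×393/23) / 7 = 779/23.

P₁ = 393/23, P₂ = 779/23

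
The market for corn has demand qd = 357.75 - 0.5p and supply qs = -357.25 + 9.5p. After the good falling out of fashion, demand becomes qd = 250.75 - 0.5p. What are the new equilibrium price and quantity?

p' = 60.8, q' = 220.35

Original equilibrium: p* = 71.5, q* = 322.
New equilibrium: 250.75 - 0.5p = -357.25 + 9.5p, so 608 = 10p and p' = 60.8; q' = 250.75 − 0.5(60.8) = 220.35.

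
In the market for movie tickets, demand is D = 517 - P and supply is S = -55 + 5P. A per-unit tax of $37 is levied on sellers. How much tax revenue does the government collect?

Pre-tax equilibrium: P* = 286/3, Q* = 1265/3.
Tax on sellers shifts supply to S = -55 + 5(P − 37) = -240 + 5P.
517 - P = -240 + 5P gives buyer price Pb = 757/6; sellers receive Ps = 757/6 − 37 = 535/6.
New quantity: Q = 517 − 1(757/6) = 2345/6.
Revenue = 37 × 2345/6 = 86765/6.

Tax revenue = 86765/6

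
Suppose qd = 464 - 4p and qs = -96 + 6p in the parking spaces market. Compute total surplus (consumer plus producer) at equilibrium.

Total surplus = 12000

Equilibrium: 464 - 4p = -96 + 6p gives p* = 56, q* = 240.
Demand choke price: p = 116; supply starts at p = 16.
CS = ½(116 − 56)(240) = 7200; PS = ½(56 − 16)(240) = 4800.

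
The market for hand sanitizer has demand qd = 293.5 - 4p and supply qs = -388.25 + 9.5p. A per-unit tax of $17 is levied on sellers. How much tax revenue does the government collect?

Pre-tax equilibrium: p* = 50.5, q* = 91.5.
Tax on sellers shifts supply to qs = -388.25 + 9.5(p − 17) = -549.75 + 9.5p.
293.5 - 4p = -549.75 + 9.5p gives buyer price pb = 3373/54; sellers receive ps = 3373/54 − 17 = 2455/54.
New quantity: q = 293.5 − 4(3373/54) = 2357/54.
Revenue = 17 × 2357/54 = 40069/54.

Tax revenue = 40069/54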